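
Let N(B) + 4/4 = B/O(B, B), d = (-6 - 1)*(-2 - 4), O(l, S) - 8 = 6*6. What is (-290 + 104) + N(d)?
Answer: -4093/22 ≈ -186.05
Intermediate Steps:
O(l, S) = 44 (O(l, S) = 8 + 6*6 = 8 + 36 = 44)
d = 42 (d = -7*(-6) = 42)
N(B) = -1 + B/44
(-290 + 104) + N(d) = (-290 + 104) + (-1 + (1/44)*42) = -186 + (-1 + 21/22) = -186 - 1/22 = -4093/22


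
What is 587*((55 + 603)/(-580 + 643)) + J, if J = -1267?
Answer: 43775/9 ≈ 4863.9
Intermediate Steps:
587*((55 + 603)/(-580 + 643)) + J = 587*((55 + 603)/(-580 + 643)) - 1267 = 587*(658/63) - 1267 = 587*(658*(1/63)) - 1267 = 587*(94/9) - 1267 = 55178/9 - 1267 = 43775/9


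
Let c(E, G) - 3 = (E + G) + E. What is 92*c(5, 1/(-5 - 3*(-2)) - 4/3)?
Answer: 12949/12 ≈ 1079.1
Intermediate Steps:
c(E, G) = 3 + G + 2*E (c(E, G) = 3 + ((E + G) + E) = 3 + (G + 2*E) = 3 + G + 2*E)
92*c(5, 1/(-5 - 3*(-2)) - 4/3) = 92*(3 + (1/(-5 - 3*(-2)) - 4/3) + 2*5) = 92*(3 + (-½/(-8) - 4*⅓) + 10) = 92*(3 + (-⅛*(-½) - 4/3) + 10) = 92*(3 + (1/16 - 4/3) + 10) = 92*(3 - 61/48 + 10) = 92*(563/48) = 12949/12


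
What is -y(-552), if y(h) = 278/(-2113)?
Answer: 278/2113 ≈ 0.13157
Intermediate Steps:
y(h) = -278/2113 (y(h) = 278*(-1/2113) = -278/2113)
-y(-552) = -1*(-278/2113) = 278/2113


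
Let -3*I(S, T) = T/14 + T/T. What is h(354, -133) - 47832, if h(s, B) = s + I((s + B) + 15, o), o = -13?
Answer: -1994077/42 ≈ -47478.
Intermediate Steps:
I(S, T) = -⅓ - T/42 (I(S, T) = -(T/14 + T/T)/3 = -(T*(1/14) + 1)/3 = -(T/14 + 1)/3 = -(1 + T/14)/3 = -⅓ - T/42)
h(s, B) = -1/42 + s (h(s, B) = s + (-⅓ - 1/42*(-13)) = s + (-⅓ + 13/42) = s - 1/42 = -1/42 + s)
h(354, -133) - 47832 = (-1/42 + 354) - 47832 = 14867/42 - 47832 = -1994077/42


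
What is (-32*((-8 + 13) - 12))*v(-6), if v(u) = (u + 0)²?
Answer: 8064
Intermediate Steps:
v(u) = u²
(-32*((-8 + 13) - 12))*v(-6) = -32*((-8 + 13) - 12)*(-6)² = -32*(5 - 12)*36 = -32*(-7)*36 = 224*36 = 8064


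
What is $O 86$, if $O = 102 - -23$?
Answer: $10750$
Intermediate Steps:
$O = 125$ ($O = 102 + 23 = 125$)
$O 86 = 125 \cdot 86 = 10750$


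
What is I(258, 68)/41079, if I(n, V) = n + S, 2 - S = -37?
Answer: 99/13693 ≈ 0.0072300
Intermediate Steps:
S = 39 (S = 2 - 1*(-37) = 2 + 37 = 39)
I(n, V) = 39 + n (I(n, V) = n + 39 = 39 + n)
I(258, 68)/41079 = (39 + 258)/41079 = 297*(1/41079) = 99/13693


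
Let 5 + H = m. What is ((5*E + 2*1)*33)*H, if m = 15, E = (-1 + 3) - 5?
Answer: -4290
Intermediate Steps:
E = -3 (E = 2 - 5 = -3)
H = 10 (H = -5 + 15 = 10)
((5*E + 2*1)*33)*H = ((5*(-3) + 2*1)*33)*10 = ((-15 + 2)*33)*10 = -13*33*10 = -429*10 = -4290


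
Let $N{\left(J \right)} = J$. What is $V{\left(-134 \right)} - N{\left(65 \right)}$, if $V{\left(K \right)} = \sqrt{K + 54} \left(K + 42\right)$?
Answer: $-65 - 368 i \sqrt{5} \approx -65.0 - 822.87 i$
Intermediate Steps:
$V{\left(K \right)} = \sqrt{54 + K} \left(42 + K\right)$
$V{\left(-134 \right)} - N{\left(65 \right)} = \sqrt{54 - 134} \left(42 - 134\right) - 65 = \sqrt{-80} \left(-92\right) - 65 = 4 i \sqrt{5} \left(-92\right) - 65 = - 368 i \sqrt{5} - 65 = -65 - 368 i \sqrt{5}$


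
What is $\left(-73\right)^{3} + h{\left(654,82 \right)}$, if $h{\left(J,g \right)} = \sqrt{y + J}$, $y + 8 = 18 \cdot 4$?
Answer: $-389017 + \sqrt{718} \approx -3.8899 \cdot 10^{5}$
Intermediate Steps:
$y = 64$ ($y = -8 + 18 \cdot 4 = -8 + 72 = 64$)
$h{\left(J,g \right)} = \sqrt{64 + J}$
$\left(-73\right)^{3} + h{\left(654,82 \right)} = \left(-73\right)^{3} + \sqrt{64 + 654} = -389017 + \sqrt{718}$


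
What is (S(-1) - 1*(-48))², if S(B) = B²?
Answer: 2401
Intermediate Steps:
(S(-1) - 1*(-48))² = ((-1)² - 1*(-48))² = (1 + 48)² = 49² = 2401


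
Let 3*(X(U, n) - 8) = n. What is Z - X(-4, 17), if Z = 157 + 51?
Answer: 583/3 ≈ 194.33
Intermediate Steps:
X(U, n) = 8 + n/3
Z = 208
Z - X(-4, 17) = 208 - (8 + (⅓)*17) = 208 - (8 + 17/3) = 208 - 1*41/3 = 208 - 41/3 = 583/3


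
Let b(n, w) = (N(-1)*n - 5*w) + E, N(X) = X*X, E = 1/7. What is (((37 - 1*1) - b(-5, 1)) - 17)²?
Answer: 40804/49 ≈ 832.73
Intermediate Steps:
E = ⅐ ≈ 0.14286
N(X) = X²
b(n, w) = ⅐ + n - 5*w (b(n, w) = ((-1)²*n - 5*w) + ⅐ = (1*n - 5*w) + ⅐ = (n - 5*w) + ⅐ = ⅐ + n - 5*w)
(((37 - 1*1) - b(-5, 1)) - 17)² = (((37 - 1*1) - (⅐ - 5 - 5*1)) - 17)² = (((37 - 1) - (⅐ - 5 - 5)) - 17)² = ((36 - 1*(-69/7)) - 17)² = ((36 + 69/7) - 17)² = (321/7 - 17)² = (202/7)² = 40804/49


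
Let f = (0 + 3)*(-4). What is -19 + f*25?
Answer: -319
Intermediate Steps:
f = -12 (f = 3*(-4) = -12)
-19 + f*25 = -19 - 12*25 = -19 - 300 = -319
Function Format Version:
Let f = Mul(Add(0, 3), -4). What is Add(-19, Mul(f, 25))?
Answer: -319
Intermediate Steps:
f = -12 (f = Mul(3, -4) = -12)
Add(-19, Mul(f, 25)) = Add(-19, Mul(-12, 25)) = Add(-19, -300) = -319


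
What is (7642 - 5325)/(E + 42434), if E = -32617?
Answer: 2317/9817 ≈ 0.23602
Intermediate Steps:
(7642 - 5325)/(E + 42434) = (7642 - 5325)/(-32617 + 42434) = 2317/9817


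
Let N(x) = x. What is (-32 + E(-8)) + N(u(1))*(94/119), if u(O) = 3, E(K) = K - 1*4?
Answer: -4954/119 ≈ -41.630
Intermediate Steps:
E(K) = -4 + K (E(K) = K - 4 = -4 + K)
(-32 + E(-8)) + N(u(1))*(94/119) = (-32 + (-4 - 8)) + 3*(94/119) = (-32 - 12) + 3*(94*(1/119)) = -44 + 3*(94/119) = -44 + 282/119 = -4954/119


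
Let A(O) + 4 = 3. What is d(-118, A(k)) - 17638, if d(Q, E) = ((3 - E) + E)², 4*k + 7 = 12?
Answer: -17629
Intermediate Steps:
k = 5/4 (k = -7/4 + (¼)*12 = -7/4 + 3 = 5/4 ≈ 1.2500)
A(O) = -1 (A(O) = -4 + 3 = -1)
d(Q, E) = 9 (d(Q, E) = 3² = 9)
d(-118, A(k)) - 17638 = 9 - 17638 = -17629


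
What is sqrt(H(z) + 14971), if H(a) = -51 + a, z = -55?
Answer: sqrt(14865) ≈ 121.92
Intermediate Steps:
sqrt(H(z) + 14971) = sqrt((-51 - 55) + 14971) = sqrt(-106 + 14971) = sqrt(14865)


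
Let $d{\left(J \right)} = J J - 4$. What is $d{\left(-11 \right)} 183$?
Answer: $21411$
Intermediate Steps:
$d{\left(J \right)} = -4 + J^{2}$ ($d{\left(J \right)} = J^{2} - 4 = -4 + J^{2}$)
$d{\left(-11 \right)} 183 = \left(-4 + \left(-11\right)^{2}\right) 183 = \left(-4 + 121\right) 183 = 117 \cdot 183 = 21411$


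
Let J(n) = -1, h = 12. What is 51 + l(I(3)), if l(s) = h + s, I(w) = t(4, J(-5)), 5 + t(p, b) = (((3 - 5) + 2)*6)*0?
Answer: 58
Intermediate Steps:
t(p, b) = -5 (t(p, b) = -5 + (((3 - 5) + 2)*6)*0 = -5 + ((-2 + 2)*6)*0 = -5 + (0*6)*0 = -5 + 0*0 = -5 + 0 = -5)
I(w) = -5
l(s) = 12 + s
51 + l(I(3)) = 51 + (12 - 5) = 51 + 7 = 58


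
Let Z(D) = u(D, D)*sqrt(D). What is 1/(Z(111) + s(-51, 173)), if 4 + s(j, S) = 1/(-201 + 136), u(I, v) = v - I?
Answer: -65/261 ≈ -0.24904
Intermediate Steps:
s(j, S) = -261/65 (s(j, S) = -4 + 1/(-201 + 136) = -4 + 1/(-65) = -4 - 1/65 = -261/65)
Z(D) = 0 (Z(D) = (D - D)*sqrt(D) = 0*sqrt(D) = 0)
1/(Z(111) + s(-51, 173)) = 1/(0 - 261/65) = 1/(-261/65) = -65/261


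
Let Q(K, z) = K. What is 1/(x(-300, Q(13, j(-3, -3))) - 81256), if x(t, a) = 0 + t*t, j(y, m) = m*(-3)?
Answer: 1/8744 ≈ 0.00011436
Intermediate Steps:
j(y, m) = -3*m
x(t, a) = t² (x(t, a) = 0 + t² = t²)
1/(x(-300, Q(13, j(-3, -3))) - 81256) = 1/((-300)² - 81256) = 1/(90000 - 81256) = 1/8744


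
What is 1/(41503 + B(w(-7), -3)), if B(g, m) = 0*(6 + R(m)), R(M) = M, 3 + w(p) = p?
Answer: 1/41503 ≈ 2.4095e-5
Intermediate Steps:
w(p) = -3 + p
B(g, m) = 0 (B(g, m) = 0*(6 + m) = 0)
1/(41503 + B(w(-7), -3)) = 1/(41503 + 0) = 1/41503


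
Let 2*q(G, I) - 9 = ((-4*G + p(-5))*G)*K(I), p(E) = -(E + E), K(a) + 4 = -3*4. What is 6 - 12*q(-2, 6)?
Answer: -3504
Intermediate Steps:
K(a) = -16 (K(a) = -4 - 3*4 = -4 - 12 = -16)
p(E) = -2*E
q(G, I) = 9/2 - 8*G*(10 - 4*G) (q(G, I) = 9/2 + (((-4*G - 2*(-5))*G)*(-16))/2 = 9/2 + (((-4*G + 10)*G)*(-16))/2 = 9/2 + (((10 - 4*G)*G)*(-16))/2 = 9/2 + ((G*(10 - 4*G))*(-16))/2 = 9/2 + (-16*G*(10 - 4*G))/2 = 9/2 - 8*G*(10 - 4*G))
6 - 12*q(-2, 6) = 6 - 12*(9/2 - 80*(-2) + 32*(-2)²) = 6 - 12*(9/2 + 160 + 32*4) = 6 - 12*(9/2 + 160 + 128) = 6 - 12*585/2 = 6 - 3510 = -3504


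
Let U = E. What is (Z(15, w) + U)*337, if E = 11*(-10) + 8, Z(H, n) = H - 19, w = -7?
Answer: -35722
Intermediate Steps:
Z(H, n) = -19 + H
E = -102 (E = -110 + 8 = -102)
U = -102
(Z(15, w) + U)*337 = ((-19 + 15) - 102)*337 = (-4 - 102)*337 = -106*337 = -35722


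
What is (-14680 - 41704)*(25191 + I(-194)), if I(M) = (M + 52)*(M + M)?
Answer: -4526902208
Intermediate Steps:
I(M) = 2*M*(52 + M) (I(M) = (52 + M)*(2*M) = 2*M*(52 + M))
(-14680 - 41704)*(25191 + I(-194)) = (-14680 - 41704)*(25191 + 2*(-194)*(52 - 194)) = -56384*(25191 + 2*(-194)*(-142)) = -56384*(25191 + 55096) = -56384*80287 = -4526902208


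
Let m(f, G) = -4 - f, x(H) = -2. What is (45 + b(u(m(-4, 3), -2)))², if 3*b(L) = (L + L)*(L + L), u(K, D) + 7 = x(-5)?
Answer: 23409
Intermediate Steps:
u(K, D) = -9 (u(K, D) = -7 - 2 = -9)
b(L) = 4*L²/3 (b(L) = ((L + L)*(L + L))/3 = ((2*L)*(2*L))/3 = (4*L²)/3 = 4*L²/3)
(45 + b(u(m(-4, 3), -2)))² = (45 + (4/3)*(-9)²)² = (45 + (4/3)*81)² = (45 + 108)² = 153² = 23409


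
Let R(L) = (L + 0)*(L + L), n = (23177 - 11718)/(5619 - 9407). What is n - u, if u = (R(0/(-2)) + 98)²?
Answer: -36391411/3788 ≈ -9607.0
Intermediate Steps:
n = -11459/3788 (n = 11459/(-3788) = 11459*(-1/3788) = -11459/3788 ≈ -3.0251)
R(L) = 2*L² (R(L) = L*(2*L) = 2*L²)
u = 9604 (u = (2*(0/(-2))² + 98)² = (2*(0*(-½))² + 98)² = (2*0² + 98)² = (2*0 + 98)² = (0 + 98)² = 98² = 9604)
n - u = -11459/3788 - 1*9604 = -11459/3788 - 9604 = -36391411/3788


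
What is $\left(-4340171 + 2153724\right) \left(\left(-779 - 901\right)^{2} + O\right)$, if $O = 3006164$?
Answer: $-12743846272108$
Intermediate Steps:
$\left(-4340171 + 2153724\right) \left(\left(-779 - 901\right)^{2} + O\right) = \left(-4340171 + 2153724\right) \left(\left(-779 - 901\right)^{2} + 3006164\right) = - 2186447 \left(\left(-1680\right)^{2} + 3006164\right) = - 2186447 \left(2822400 + 3006164\right) = \left(-2186447\right) 5828564 = -12743846272108$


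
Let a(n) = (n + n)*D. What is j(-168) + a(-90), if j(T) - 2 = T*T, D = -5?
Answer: 29126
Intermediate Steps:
a(n) = -10*n (a(n) = (n + n)*(-5) = (2*n)*(-5) = -10*n)
j(T) = 2 + T² (j(T) = 2 + T*T = 2 + T²)
j(-168) + a(-90) = (2 + (-168)²) - 10*(-90) = (2 + 28224) + 900 = 28226 + 900 = 29126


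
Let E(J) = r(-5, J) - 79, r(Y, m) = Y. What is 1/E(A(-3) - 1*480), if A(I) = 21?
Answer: -1/84 ≈ -0.011905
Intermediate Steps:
E(J) = -84 (E(J) = -5 - 79 = -84)
1/E(A(-3) - 1*480) = 1/(-84) = -1/84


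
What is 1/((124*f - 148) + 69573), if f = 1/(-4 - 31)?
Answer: 35/2429751 ≈ 1.4405e-5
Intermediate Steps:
f = -1/35 (f = 1/(-35) = -1/35 ≈ -0.028571)
1/((124*f - 148) + 69573) = 1/((124*(-1/35) - 148) + 69573) = 1/((-124/35 - 148) + 69573) = 1/(-5304/35 + 69573) = 1/(2429751/35) = 35/2429751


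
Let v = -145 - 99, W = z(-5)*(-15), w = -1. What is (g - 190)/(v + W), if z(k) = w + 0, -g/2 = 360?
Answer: 910/229 ≈ 3.9738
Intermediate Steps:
g = -720 (g = -2*360 = -720)
z(k) = -1 (z(k) = -1 + 0 = -1)
W = 15 (W = -1*(-15) = 15)
v = -244
(g - 190)/(v + W) = (-720 - 190)/(-244 + 15) = -910/(-229) = -910*(-1/229) = 910/229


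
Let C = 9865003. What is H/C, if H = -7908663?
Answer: -7908663/9865003 ≈ -0.80169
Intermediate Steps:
H/C = -7908663/9865003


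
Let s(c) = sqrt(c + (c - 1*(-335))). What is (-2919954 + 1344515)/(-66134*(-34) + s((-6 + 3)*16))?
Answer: -3542462816084/5056004084897 + 1575439*sqrt(239)/5056004084897 ≈ -0.70064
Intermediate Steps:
s(c) = sqrt(335 + 2*c) (s(c) = sqrt(c + (c + 335)) = sqrt(c + (335 + c)) = sqrt(335 + 2*c))
(-2919954 + 1344515)/(-66134*(-34) + s((-6 + 3)*16)) = (-2919954 + 1344515)/(-66134*(-34) + sqrt(335 + 2*((-6 + 3)*16))) = -1575439/(2248556 + sqrt(335 + 2*(-3*16))) = -1575439/(2248556 + sqrt(335 + 2*(-48))) = -1575439/(2248556 + sqrt(335 - 96)) = -1575439/(2248556 + sqrt(239))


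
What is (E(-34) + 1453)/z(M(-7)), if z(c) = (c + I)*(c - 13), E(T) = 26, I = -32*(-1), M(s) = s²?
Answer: 493/972 ≈ 0.50720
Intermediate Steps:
I = 32
z(c) = (-13 + c)*(32 + c) (z(c) = (c + 32)*(c - 13) = (32 + c)*(-13 + c) = (-13 + c)*(32 + c))
(E(-34) + 1453)/z(M(-7)) = (26 + 1453)/(-416 + ((-7)²)² + 19*(-7)²) = 1479/(-416 + 49² + 19*49) = 1479/(-416 + 2401 + 931) = 1479/2916 = 1479*(1/2916) = 493/972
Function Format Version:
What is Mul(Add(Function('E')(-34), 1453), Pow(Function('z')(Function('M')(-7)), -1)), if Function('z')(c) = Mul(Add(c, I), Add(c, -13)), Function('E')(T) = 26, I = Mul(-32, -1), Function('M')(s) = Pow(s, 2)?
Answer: Rational(493, 972) ≈ 0.50720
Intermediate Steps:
I = 32
Function('z')(c) = Mul(Add(-13, c), Add(32, c)) (Function('z')(c) = Mul(Add(c, 32), Add(c, -13)) = Mul(Add(32, c), Add(-13, c)) = Mul(Add(-13, c), Add(32, c)))
Mul(Add(Function('E')(-34), 1453), Pow(Function('z')(Function('M')(-7)), -1)) = Mul(Add(26, 1453), Pow(Add(-416, Pow(Pow(-7, 2), 2), Mul(19, Pow(-7, 2))), -1)) = Mul(1479, Pow(Add(-416, Pow(49, 2), Mul(19, 49)), -1)) = Mul(1479, Pow(Add(-416, 2401, 931), -1)) = Mul(1479, Pow(2916, -1)) = Mul(1479, Rational(1, 2916)) = Rational(493, 972)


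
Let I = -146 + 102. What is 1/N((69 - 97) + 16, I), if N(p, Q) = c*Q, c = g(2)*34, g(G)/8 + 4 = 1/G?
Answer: 1/41888 ≈ 2.3873e-5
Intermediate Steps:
g(G) = -32 + 8/G
c = -952 (c = (-32 + 8/2)*34 = (-32 + 8*(1/2))*34 = (-32 + 4)*34 = -28*34 = -952)
I = -44
N(p, Q) = -952*Q
1/N((69 - 97) + 16, I) = 1/(-952*(-44)) = 1/41888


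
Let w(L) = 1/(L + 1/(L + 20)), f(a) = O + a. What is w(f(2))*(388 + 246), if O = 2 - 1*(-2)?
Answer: 16484/157 ≈ 104.99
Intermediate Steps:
O = 4 (O = 2 + 2 = 4)
f(a) = 4 + a
w(L) = 1/(L + 1/(20 + L))
w(f(2))*(388 + 246) = ((20 + (4 + 2))/(1 + (4 + 2)² + 20*(4 + 2)))*(388 + 246) = ((20 + 6)/(1 + 6² + 20*6))*634 = (26/(1 + 36 + 120))*634 = (26/157)*634 = 16484/157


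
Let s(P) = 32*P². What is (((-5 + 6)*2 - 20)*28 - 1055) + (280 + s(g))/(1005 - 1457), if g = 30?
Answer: -183437/113 ≈ -1623.3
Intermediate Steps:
(((-5 + 6)*2 - 20)*28 - 1055) + (280 + s(g))/(1005 - 1457) = (((-5 + 6)*2 - 20)*28 - 1055) + (280 + 32*30²)/(1005 - 1457) = ((1*2 - 20)*28 - 1055) + (280 + 32*900)/(-452) = ((2 - 20)*28 - 1055) + (280 + 28800)*(-1/452) = (-18*28 - 1055) + 29080*(-1/452) = (-504 - 1055) - 7270/113 = -1559 - 7270/113 = -183437/113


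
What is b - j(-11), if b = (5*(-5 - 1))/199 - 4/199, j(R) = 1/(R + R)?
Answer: -549/4378 ≈ -0.12540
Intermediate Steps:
j(R) = 1/(2*R)
b = -34/199 (b = (5*(-6))*(1/199) - 4*1/199 = -30*1/199 - 4/199 = -30/199 - 4/199 = -34/199 ≈ -0.17085)
b - j(-11) = -34/199 - 1/(2*(-11)) = -34/199 - (-1)/(2*11) = -34/199 - 1*(-1/22) = -34/199 + 1/22 = -549/4378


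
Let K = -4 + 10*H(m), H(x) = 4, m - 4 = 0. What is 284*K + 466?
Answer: 10690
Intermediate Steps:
m = 4 (m = 4 + 0 = 4)
K = 36 (K = -4 + 10*4 = -4 + 40 = 36)
284*K + 466 = 284*36 + 466 = 10224 + 466 = 10690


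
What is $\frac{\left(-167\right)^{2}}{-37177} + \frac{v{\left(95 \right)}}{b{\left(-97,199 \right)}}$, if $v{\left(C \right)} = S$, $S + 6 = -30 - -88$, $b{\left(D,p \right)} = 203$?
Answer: $- \frac{76087}{154019} \approx -0.49401$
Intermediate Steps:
$S = 52$ ($S = -6 - -58 = -6 + \left(-30 + 88\right) = -6 + 58 = 52$)
$v{\left(C \right)} = 52$
$\frac{\left(-167\right)^{2}}{-37177} + \frac{v{\left(95 \right)}}{b{\left(-97,199 \right)}} = \frac{\left(-167\right)^{2}}{-37177} + \frac{52}{203} = 27889 \left(- \frac{1}{37177}\right) + 52 \cdot \frac{1}{203} = - \frac{27889}{37177} + \frac{52}{203} = - \frac{76087}{154019}$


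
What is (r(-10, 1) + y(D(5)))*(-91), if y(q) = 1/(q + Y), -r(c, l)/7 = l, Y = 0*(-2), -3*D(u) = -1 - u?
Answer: 1183/2 ≈ 591.50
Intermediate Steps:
D(u) = 1/3 + u/3 (D(u) = -(-1 - u)/3 = 1/3 + u/3)
Y = 0
r(c, l) = -7*l
y(q) = 1/q (y(q) = 1/(q + 0) = 1/q)
(r(-10, 1) + y(D(5)))*(-91) = (-7*1 + 1/(1/3 + (1/3)*5))*(-91) = (-7 + 1/(1/3 + 5/3))*(-91) = (-7 + 1/2)*(-91) = -13/2*(-91) = 1183/2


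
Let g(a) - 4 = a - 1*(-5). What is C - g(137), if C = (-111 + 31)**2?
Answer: 6254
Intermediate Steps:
g(a) = 9 + a (g(a) = 4 + (a - 1*(-5)) = 4 + (a + 5) = 4 + (5 + a) = 9 + a)
C = 6400 (C = (-80)**2 = 6400)
C - g(137) = 6400 - (9 + 137) = 6400 - 1*146 = 6400 - 146 = 6254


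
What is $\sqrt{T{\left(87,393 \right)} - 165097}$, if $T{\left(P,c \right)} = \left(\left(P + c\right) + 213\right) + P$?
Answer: $i \sqrt{164317} \approx 405.36 i$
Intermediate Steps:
$T{\left(P,c \right)} = 213 + c + 2 P$ ($T{\left(P,c \right)} = \left(213 + P + c\right) + P = 213 + c + 2 P$)
$\sqrt{T{\left(87,393 \right)} - 165097} = \sqrt{\left(213 + 393 + 2 \cdot 87\right) - 165097} = \sqrt{\left(213 + 393 + 174\right) - 165097} = \sqrt{780 - 165097} = \sqrt{-164317} = i \sqrt{164317}$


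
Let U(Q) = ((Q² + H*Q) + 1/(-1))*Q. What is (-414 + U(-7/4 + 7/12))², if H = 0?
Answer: 8012935225/46656 ≈ 1.7175e+5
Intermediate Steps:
U(Q) = Q*(-1 + Q²) (U(Q) = ((Q² + 0*Q) + 1/(-1))*Q = ((Q² + 0) - 1)*Q = (Q² - 1)*Q = (-1 + Q²)*Q = Q*(-1 + Q²))
(-414 + U(-7/4 + 7/12))² = (-414 + ((-7/4 + 7/12)³ - (-7/4 + 7/12)))² = (-414 + ((-7/6)³ - 1*(-7/6)))² = (-414 + (-343/216 + 7/6))² = (-414 - 91/216)² = (-89515/216)² = 8012935225/46656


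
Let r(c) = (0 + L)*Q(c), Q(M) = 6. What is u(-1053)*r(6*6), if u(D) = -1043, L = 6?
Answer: -37548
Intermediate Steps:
r(c) = 36 (r(c) = (0 + 6)*6 = 6*6 = 36)
u(-1053)*r(6*6) = -1043*36 = -37548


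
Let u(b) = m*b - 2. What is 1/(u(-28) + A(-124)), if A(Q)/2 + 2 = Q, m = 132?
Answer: -1/3950 ≈ -0.00025316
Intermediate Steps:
A(Q) = -4 + 2*Q
u(b) = -2 + 132*b (u(b) = 132*b - 2 = -2 + 132*b)
1/(u(-28) + A(-124)) = 1/((-2 + 132*(-28)) + (-4 + 2*(-124))) = 1/((-2 - 3696) + (-4 - 248)) = 1/(-3698 - 252) = 1/(-3950) = -1/3950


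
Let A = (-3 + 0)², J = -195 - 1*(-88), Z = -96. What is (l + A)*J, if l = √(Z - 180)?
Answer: -963 - 214*I*√69 ≈ -963.0 - 1777.6*I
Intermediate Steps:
l = 2*I*√69 (l = √(-96 - 180) = √(-276) = 2*I*√69 ≈ 16.613*I)
J = -107 (J = -195 + 88 = -107)
A = 9 (A = (-3)² = 9)
(l + A)*J = (2*I*√69 + 9)*(-107) = (9 + 2*I*√69)*(-107) = -963 - 214*I*√69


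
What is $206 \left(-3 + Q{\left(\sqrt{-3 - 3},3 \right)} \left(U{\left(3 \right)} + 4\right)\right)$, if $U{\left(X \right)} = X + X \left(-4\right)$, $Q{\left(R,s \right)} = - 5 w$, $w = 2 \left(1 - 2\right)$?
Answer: $-10918$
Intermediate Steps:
$w = -2$ ($w = 2 \left(-1\right) = -2$)
$Q{\left(R,s \right)} = 10$ ($Q{\left(R,s \right)} = \left(-5\right) \left(-2\right) = 10$)
$U{\left(X \right)} = - 3 X$ ($U{\left(X \right)} = X - 4 X = - 3 X$)
$206 \left(-3 + Q{\left(\sqrt{-3 - 3},3 \right)} \left(U{\left(3 \right)} + 4\right)\right) = 206 \left(-3 + 10 \left(\left(-3\right) 3 + 4\right)\right) = 206 \left(-3 + 10 \left(-9 + 4\right)\right) = 206 \left(-3 + 10 \left(-5\right)\right) = 206 \left(-3 - 50\right) = 206 \left(-53\right) = -10918$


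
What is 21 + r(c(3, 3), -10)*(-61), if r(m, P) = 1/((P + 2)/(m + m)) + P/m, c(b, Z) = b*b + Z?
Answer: 1529/6 ≈ 254.83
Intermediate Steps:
c(b, Z) = Z + b² (c(b, Z) = b² + Z = Z + b²)
r(m, P) = P/m + 2*m/(2 + P) (r(m, P) = 1/((2 + P)/((2*m))) + P/m = 1/((2 + P)*(1/(2*m))) + P/m = 1/((2 + P)/(2*m)) + P/m = 1*(2*m/(2 + P)) + P/m = 2*m/(2 + P) + P/m = P/m + 2*m/(2 + P))
21 + r(c(3, 3), -10)*(-61) = 21 + (((-10)² + 2*(-10) + 2*(3 + 3²)²)/((3 + 3²)*(2 - 10)))*(-61) = 21 + ((100 - 20 + 2*(3 + 9)²)/((3 + 9)*(-8)))*(-61) = 21 + (-⅛*(100 - 20 + 2*12²)/12)*(-61) = 21 + ((1/12)*(-⅛)*(100 - 20 + 2*144))*(-61) = 21 + ((1/12)*(-⅛)*(100 - 20 + 288))*(-61) = 21 + ((1/12)*(-⅛)*368)*(-61) = 21 - 23/6*(-61) = 21 + 1403/6 = 1529/6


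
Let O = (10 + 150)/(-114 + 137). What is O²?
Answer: 25600/529 ≈ 48.393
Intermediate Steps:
O = 160/23 ≈ 6.9565
O² = (160/23)² = 25600/529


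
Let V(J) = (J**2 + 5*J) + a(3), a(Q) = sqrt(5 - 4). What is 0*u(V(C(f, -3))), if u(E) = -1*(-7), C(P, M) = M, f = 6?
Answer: 0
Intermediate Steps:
a(Q) = 1 (a(Q) = sqrt(1) = 1)
V(J) = 1 + J**2 + 5*J (V(J) = (J**2 + 5*J) + 1 = 1 + J**2 + 5*J)
u(E) = 7
0*u(V(C(f, -3))) = 0*7 = 0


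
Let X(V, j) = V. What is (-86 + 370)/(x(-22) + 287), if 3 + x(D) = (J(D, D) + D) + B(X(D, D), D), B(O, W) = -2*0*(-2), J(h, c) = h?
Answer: 71/60 ≈ 1.1833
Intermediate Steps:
B(O, W) = 0 (B(O, W) = 0*(-2) = 0)
x(D) = -3 + 2*D (x(D) = -3 + ((D + D) + 0) = -3 + (2*D + 0) = -3 + 2*D)
(-86 + 370)/(x(-22) + 287) = (-86 + 370)/((-3 + 2*(-22)) + 287) = 284/((-3 - 44) + 287) = 284/(-47 + 287) = 284/240 = 284*(1/240) = 71/60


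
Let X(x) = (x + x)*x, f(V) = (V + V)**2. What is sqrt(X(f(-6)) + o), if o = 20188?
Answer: 2*sqrt(15415) ≈ 248.31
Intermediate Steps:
f(V) = 4*V**2 (f(V) = (2*V)**2 = 4*V**2)
X(x) = 2*x**2 (X(x) = (2*x)*x = 2*x**2)
sqrt(X(f(-6)) + o) = sqrt(2*(4*(-6)**2)**2 + 20188) = sqrt(2*(4*36)**2 + 20188) = sqrt(2*144**2 + 20188) = sqrt(2*20736 + 20188) = sqrt(41472 + 20188) = sqrt(61660) = 2*sqrt(15415)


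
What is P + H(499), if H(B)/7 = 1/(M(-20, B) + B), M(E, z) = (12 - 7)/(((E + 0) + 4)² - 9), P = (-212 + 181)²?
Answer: 118452667/123258 ≈ 961.01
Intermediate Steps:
P = 961 (P = (-31)² = 961)
M(E, z) = 5/(-9 + (4 + E)²) (M(E, z) = 5/((E + 4)² - 9) = 5/((4 + E)² - 9) = 5/(-9 + (4 + E)²))
H(B) = 7/(5/247 + B) (H(B) = 7/(5/(-9 + (4 - 20)²) + B) = 7/(5/(-9 + (-16)²) + B) = 7/(5/(-9 + 256) + B) = 7/(5/247 + B))
P + H(499) = 961 + 1729/(5 + 247*499) = 961 + 1729/(5 + 123253) = 961 + 1729/123258 = 118452667/123258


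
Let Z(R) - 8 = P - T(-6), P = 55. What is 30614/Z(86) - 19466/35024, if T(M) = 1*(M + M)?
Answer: 535382393/1313400 ≈ 407.63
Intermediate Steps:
T(M) = 2*M (T(M) = 1*(2*M) = 2*M)
Z(R) = 75 (Z(R) = 8 + (55 - 2*(-6)) = 8 + (55 - 1*(-12)) = 8 + (55 + 12) = 8 + 67 = 75)
30614/Z(86) - 19466/35024 = 30614/75 - 19466/35024 = 30614*(1/75) - 19466*1/35024 = 30614/75 - 9733/17512 = 535382393/1313400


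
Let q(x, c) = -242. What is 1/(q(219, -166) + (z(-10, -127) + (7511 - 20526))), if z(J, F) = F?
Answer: -1/13384 ≈ -7.4716e-5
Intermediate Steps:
1/(q(219, -166) + (z(-10, -127) + (7511 - 20526))) = 1/(-242 + (-127 + (7511 - 20526))) = 1/(-242 + (-127 - 13015)) = 1/(-242 - 13142) = 1/(-13384) = -1/13384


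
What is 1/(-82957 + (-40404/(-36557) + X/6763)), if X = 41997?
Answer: -247234991/20508064611806 ≈ -1.2056e-5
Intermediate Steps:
1/(-82957 + (-40404/(-36557) + X/6763)) = 1/(-82957 + (-40404/(-36557) + 41997/6763)) = 1/(-82957 + (-40404*(-1/36557) + 41997*(1/6763))) = 1/(-82957 + (40404/36557 + 41997/6763)) = 1/(-82957 + 1808536581/247234991) = 1/(-20508064611806/247234991) = -247234991/20508064611806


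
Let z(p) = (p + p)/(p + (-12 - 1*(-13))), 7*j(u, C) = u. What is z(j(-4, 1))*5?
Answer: -40/3 ≈ -13.333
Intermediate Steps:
j(u, C) = u/7
z(p) = 2*p/(1 + p) (z(p) = (2*p)/(p + (-12 + 13)) = (2*p)/(p + 1) = (2*p)/(1 + p) = 2*p/(1 + p))
z(j(-4, 1))*5 = (2*((1/7)*(-4))/(1 + (1/7)*(-4)))*5 = (2*(-4/7)/(1 - 4/7))*5 = (2*(-4/7)/(3/7))*5 = (2*(-4/7)*(7/3))*5 = -8/3*5 = -40/3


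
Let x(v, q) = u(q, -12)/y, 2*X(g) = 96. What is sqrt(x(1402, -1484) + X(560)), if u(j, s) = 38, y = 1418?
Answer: sqrt(24142159)/709 ≈ 6.9301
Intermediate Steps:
X(g) = 48 (X(g) = (1/2)*96 = 48)
x(v, q) = 19/709 (x(v, q) = 38/1418 = 38*(1/1418) = 19/709)
sqrt(x(1402, -1484) + X(560)) = sqrt(19/709 + 48) = sqrt(34051/709) = sqrt(24142159)/709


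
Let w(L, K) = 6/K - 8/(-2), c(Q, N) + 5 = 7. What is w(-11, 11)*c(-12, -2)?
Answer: 100/11 ≈ 9.0909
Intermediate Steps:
c(Q, N) = 2 (c(Q, N) = -5 + 7 = 2)
w(L, K) = 4 + 6/K (w(L, K) = 6/K - 8*(-½) = 6/K + 4 = 4 + 6/K)
w(-11, 11)*c(-12, -2) = (4 + 6/11)*2 = (50/11)*2 = 100/11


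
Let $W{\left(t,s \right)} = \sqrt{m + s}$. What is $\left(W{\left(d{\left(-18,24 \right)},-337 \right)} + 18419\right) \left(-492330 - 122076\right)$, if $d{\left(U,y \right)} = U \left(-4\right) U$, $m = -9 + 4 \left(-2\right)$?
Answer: $-11316744114 - 614406 i \sqrt{354} \approx -1.1317 \cdot 10^{10} - 1.156 \cdot 10^{7} i$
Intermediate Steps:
$m = -17$ ($m = -9 - 8 = -17$)
$d{\left(U,y \right)} = - 4 U^{2}$ ($d{\left(U,y \right)} = - 4 U U = - 4 U^{2}$)
$W{\left(t,s \right)} = \sqrt{-17 + s}$
$\left(W{\left(d{\left(-18,24 \right)},-337 \right)} + 18419\right) \left(-492330 - 122076\right) = \left(\sqrt{-17 - 337} + 18419\right) \left(-492330 - 122076\right) = \left(\sqrt{-354} + 18419\right) \left(-614406\right) = \left(i \sqrt{354} + 18419\right) \left(-614406\right) = \left(18419 + i \sqrt{354}\right) \left(-614406\right) = -11316744114 - 614406 i \sqrt{354}$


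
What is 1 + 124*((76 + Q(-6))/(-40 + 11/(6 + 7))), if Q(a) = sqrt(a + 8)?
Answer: -122003/509 - 1612*sqrt(2)/509 ≈ -244.17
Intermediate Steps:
Q(a) = sqrt(8 + a)
1 + 124*((76 + Q(-6))/(-40 + 11/(6 + 7))) = 1 + 124*((76 + sqrt(8 - 6))/(-40 + 11/(6 + 7))) = 1 + 124*((76 + sqrt(2))/(-40 + 11/13)) = 1 + 124*((76 + sqrt(2))/(-509/13)) = 1 + 124*((76 + sqrt(2))*(-13/509)) = 1 + 124*(-988/509 - 13*sqrt(2)/509) = 1 + (-122512/509 - 1612*sqrt(2)/509) = -122003/509 - 1612*sqrt(2)/509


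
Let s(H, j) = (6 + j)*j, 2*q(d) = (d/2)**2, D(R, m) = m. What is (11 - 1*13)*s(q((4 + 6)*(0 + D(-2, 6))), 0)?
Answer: 0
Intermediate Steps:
q(d) = d**2/8 (q(d) = (d/2)**2/2 = (d**2/4)/2 = d**2/8)
s(H, j) = j*(6 + j)
(11 - 1*13)*s(q((4 + 6)*(0 + D(-2, 6))), 0) = (11 - 1*13)*(0*(6 + 0)) = (11 - 13)*(0*6) = -2*0 = 0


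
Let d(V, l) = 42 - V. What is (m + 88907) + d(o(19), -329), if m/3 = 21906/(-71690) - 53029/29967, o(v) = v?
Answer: 31839664792594/358055705 ≈ 88924.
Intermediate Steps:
m = -2229053056/358055705 (m = 3*(21906/(-71690) - 53029/29967) = 3*(21906*(-1/71690) - 53029*1/29967) = 3*(-10953/35845 - 53029/29967) = 3*(-2229053056/1074167115) = -2229053056/358055705 ≈ -6.2254)
(m + 88907) + d(o(19), -329) = (-2229053056/358055705 + 88907) + (42 - 1*19) = 31831429511379/358055705 + (42 - 19) = 31831429511379/358055705 + 23 = 31839664792594/358055705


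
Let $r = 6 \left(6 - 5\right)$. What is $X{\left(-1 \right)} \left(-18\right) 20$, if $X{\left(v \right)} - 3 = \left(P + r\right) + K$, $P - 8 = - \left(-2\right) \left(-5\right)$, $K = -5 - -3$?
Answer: $-1800$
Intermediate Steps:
$K = -2$ ($K = -5 + 3 = -2$)
$r = 6$ ($r = 6 \cdot 1 = 6$)
$P = -2$ ($P = 8 - \left(-2\right) \left(-5\right) = 8 - 10 = -2$)
$X{\left(v \right)} = 5$ ($X{\left(v \right)} = 3 + \left(\left(-2 + 6\right) - 2\right) = 3 + \left(4 - 2\right) = 3 + 2 = 5$)
$X{\left(-1 \right)} \left(-18\right) 20 = 5 \left(-18\right) 20 = \left(-90\right) 20 = -1800$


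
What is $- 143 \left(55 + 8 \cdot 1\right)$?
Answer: $-9009$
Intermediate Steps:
$- 143 \left(55 + 8 \cdot 1\right) = - 143 \left(55 + 8\right) = \left(-143\right) 63 = -9009$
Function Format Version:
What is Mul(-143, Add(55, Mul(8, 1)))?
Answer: -9009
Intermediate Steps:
Mul(-143, Add(55, Mul(8, 1))) = Mul(-143, Add(55, 8)) = Mul(-143, 63) = -9009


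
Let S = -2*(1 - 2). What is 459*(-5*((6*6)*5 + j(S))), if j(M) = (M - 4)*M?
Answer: -403920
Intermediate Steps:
S = 2 (S = -2*(-1) = 2)
j(M) = M*(-4 + M) (j(M) = (-4 + M)*M = M*(-4 + M))
459*(-5*((6*6)*5 + j(S))) = 459*(-5*((6*6)*5 + 2*(-4 + 2))) = 459*(-5*(36*5 + 2*(-2))) = 459*(-5*(180 - 4)) = 459*(-5*176) = 459*(-880) = -403920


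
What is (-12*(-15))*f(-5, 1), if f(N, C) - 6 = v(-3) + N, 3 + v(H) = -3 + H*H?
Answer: 720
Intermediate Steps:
v(H) = -6 + H**2 (v(H) = -3 + (-3 + H*H) = -3 + (-3 + H**2) = -6 + H**2)
f(N, C) = 9 + N (f(N, C) = 6 + ((-6 + (-3)**2) + N) = 6 + ((-6 + 9) + N) = 6 + (3 + N) = 9 + N)
(-12*(-15))*f(-5, 1) = (-12*(-15))*(9 - 5) = 180*4 = 720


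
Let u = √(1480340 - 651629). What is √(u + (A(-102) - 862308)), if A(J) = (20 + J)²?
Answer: √(-855584 + 9*√10231) ≈ 924.49*I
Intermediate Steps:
u = 9*√10231 (u = √828711 = 9*√10231 ≈ 910.34)
√(u + (A(-102) - 862308)) = √(9*√10231 + ((20 - 102)² - 862308)) = √(9*√10231 + ((-82)² - 862308)) = √(9*√10231 + (6724 - 862308)) = √(9*√10231 - 855584) = √(-855584 + 9*√10231)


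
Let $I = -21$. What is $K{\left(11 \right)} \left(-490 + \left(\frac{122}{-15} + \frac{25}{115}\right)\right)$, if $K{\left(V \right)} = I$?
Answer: $\frac{1202467}{115} \approx 10456.0$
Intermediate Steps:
$K{\left(V \right)} = -21$
$K{\left(11 \right)} \left(-490 + \left(\frac{122}{-15} + \frac{25}{115}\right)\right) = - 21 \left(-490 + \left(\frac{122}{-15} + \frac{25}{115}\right)\right) = - 21 \left(-490 + \left(122 \left(- \frac{1}{15}\right) + 25 \cdot \frac{1}{115}\right)\right) = - 21 \left(-490 + \left(- \frac{122}{15} + \frac{5}{23}\right)\right) = - 21 \left(-490 - \frac{2731}{345}\right) = \left(-21\right) \left(- \frac{171781}{345}\right) = \frac{1202467}{115}$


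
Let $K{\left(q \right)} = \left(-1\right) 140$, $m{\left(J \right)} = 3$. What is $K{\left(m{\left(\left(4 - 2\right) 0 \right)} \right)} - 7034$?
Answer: $-7174$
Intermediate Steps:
$K{\left(q \right)} = -140$
$K{\left(m{\left(\left(4 - 2\right) 0 \right)} \right)} - 7034 = -140 - 7034 = -7174$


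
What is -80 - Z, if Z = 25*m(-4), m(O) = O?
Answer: 20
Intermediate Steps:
Z = -100 (Z = 25*(-4) = -100)
-80 - Z = -80 - 1*(-100) = -80 + 100 = 20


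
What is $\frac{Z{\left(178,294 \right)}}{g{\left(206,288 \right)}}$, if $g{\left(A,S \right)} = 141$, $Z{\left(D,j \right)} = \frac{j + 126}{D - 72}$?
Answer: $\frac{70}{2491} \approx 0.028101$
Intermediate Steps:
$Z{\left(D,j \right)} = \frac{126 + j}{-72 + D}$
$\frac{Z{\left(178,294 \right)}}{g{\left(206,288 \right)}} = \frac{\frac{1}{-72 + 178} \left(126 + 294\right)}{141} = \frac{1}{106} \cdot 420 \cdot \frac{1}{141} = \frac{210}{53} \cdot \frac{1}{141} = \frac{70}{2491}$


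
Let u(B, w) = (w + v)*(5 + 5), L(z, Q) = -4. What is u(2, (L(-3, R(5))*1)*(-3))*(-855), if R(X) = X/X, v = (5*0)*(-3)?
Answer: -102600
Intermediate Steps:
v = 0 (v = 0*(-3) = 0)
R(X) = 1
u(B, w) = 10*w (u(B, w) = (w + 0)*(5 + 5) = w*10 = 10*w)
u(2, (L(-3, R(5))*1)*(-3))*(-855) = (10*(-4*1*(-3)))*(-855) = (10*(-4*(-3)))*(-855) = (10*12)*(-855) = 120*(-855) = -102600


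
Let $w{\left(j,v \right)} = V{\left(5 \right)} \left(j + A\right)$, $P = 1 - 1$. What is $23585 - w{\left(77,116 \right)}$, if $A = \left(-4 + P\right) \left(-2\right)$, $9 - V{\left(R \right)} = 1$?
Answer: $22905$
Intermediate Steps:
$V{\left(R \right)} = 8$ ($V{\left(R \right)} = 9 - 1 = 8$)
$P = 0$
$A = 8$ ($A = \left(-4 + 0\right) \left(-2\right) = \left(-4\right) \left(-2\right) = 8$)
$w{\left(j,v \right)} = 64 + 8 j$ ($w{\left(j,v \right)} = 8 \left(j + 8\right) = 8 \left(8 + j\right) = 64 + 8 j$)
$23585 - w{\left(77,116 \right)} = 23585 - \left(64 + 8 \cdot 77\right) = 23585 - \left(64 + 616\right) = 23585 - 680 = 22905$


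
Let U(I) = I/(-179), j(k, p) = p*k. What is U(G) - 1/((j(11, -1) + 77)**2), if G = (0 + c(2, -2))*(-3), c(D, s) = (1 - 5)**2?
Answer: 208909/779724 ≈ 0.26793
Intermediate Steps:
j(k, p) = k*p
c(D, s) = 16 (c(D, s) = (-4)**2 = 16)
G = -48 (G = (0 + 16)*(-3) = 16*(-3) = -48)
U(I) = -I/179 (U(I) = I*(-1/179) = -I/179)
U(G) - 1/((j(11, -1) + 77)**2) = -1/179*(-48) - 1/((11*(-1) + 77)**2) = 48/179 - 1/((-11 + 77)**2) = 48/179 - 1/(66**2) = 48/179 - 1/4356 = 208909/779724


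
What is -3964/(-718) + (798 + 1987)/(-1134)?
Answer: 1247773/407106 ≈ 3.0650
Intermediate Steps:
-3964/(-718) + (798 + 1987)/(-1134) = -3964*(-1/718) + 2785*(-1/1134) = 1982/359 - 2785/1134 = 1247773/407106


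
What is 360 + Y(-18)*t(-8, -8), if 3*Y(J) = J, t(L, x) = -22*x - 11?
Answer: -630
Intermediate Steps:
t(L, x) = -11 - 22*x
Y(J) = J/3
360 + Y(-18)*t(-8, -8) = 360 + ((⅓)*(-18))*(-11 - 22*(-8)) = 360 - 6*(-11 + 176) = 360 - 6*165 = 360 - 990 = -630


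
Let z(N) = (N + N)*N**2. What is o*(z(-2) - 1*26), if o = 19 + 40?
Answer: -2478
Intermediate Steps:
o = 59
z(N) = 2*N**3 (z(N) = (2*N)*N**2 = 2*N**3)
o*(z(-2) - 1*26) = 59*(2*(-2)**3 - 1*26) = 59*(2*(-8) - 26) = 59*(-16 - 26) = 59*(-42) = -2478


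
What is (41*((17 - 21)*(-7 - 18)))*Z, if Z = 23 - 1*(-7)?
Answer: 123000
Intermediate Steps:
Z = 30 (Z = 23 + 7 = 30)
(41*((17 - 21)*(-7 - 18)))*Z = (41*((17 - 21)*(-7 - 18)))*30 = (41*(-4*(-25)))*30 = (41*100)*30 = 4100*30 = 123000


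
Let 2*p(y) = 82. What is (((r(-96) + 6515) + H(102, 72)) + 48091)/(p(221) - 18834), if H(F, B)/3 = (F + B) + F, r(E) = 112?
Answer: -55546/18793 ≈ -2.9557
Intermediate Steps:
p(y) = 41 (p(y) = (1/2)*82 = 41)
H(F, B) = 3*B + 6*F (H(F, B) = 3*((F + B) + F) = 3*((B + F) + F) = 3*(B + 2*F) = 3*B + 6*F)
(((r(-96) + 6515) + H(102, 72)) + 48091)/(p(221) - 18834) = (((112 + 6515) + (3*72 + 6*102)) + 48091)/(41 - 18834) = ((6627 + (216 + 612)) + 48091)/(-18793) = ((6627 + 828) + 48091)*(-1/18793) = (7455 + 48091)*(-1/18793) = 55546*(-1/18793) = -55546/18793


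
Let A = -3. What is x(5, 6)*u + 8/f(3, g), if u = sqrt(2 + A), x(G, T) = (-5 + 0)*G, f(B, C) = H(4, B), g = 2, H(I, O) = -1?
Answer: -8 - 25*I ≈ -8.0 - 25.0*I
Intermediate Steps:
f(B, C) = -1
x(G, T) = -5*G
u = I (u = sqrt(2 - 3) = sqrt(-1) = I ≈ 1.0*I)
x(5, 6)*u + 8/f(3, g) = (-5*5)*I + 8/(-1) = -25*I + 8*(-1) = -25*I - 8 = -8 - 25*I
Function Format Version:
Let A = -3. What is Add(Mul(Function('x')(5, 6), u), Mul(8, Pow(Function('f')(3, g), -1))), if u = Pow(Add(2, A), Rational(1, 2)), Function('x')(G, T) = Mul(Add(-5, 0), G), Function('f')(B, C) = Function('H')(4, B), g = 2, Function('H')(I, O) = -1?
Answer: Add(-8, Mul(-25, I)) ≈ Add(-8.0000, Mul(-25.000, I))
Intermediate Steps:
Function('f')(B, C) = -1
Function('x')(G, T) = Mul(-5, G)
u = I (u = Pow(Add(2, -3), Rational(1, 2)) = Pow(-1, Rational(1, 2)) = I ≈ Mul(1.0000, I))
Add(Mul(Function('x')(5, 6), u), Mul(8, Pow(Function('f')(3, g), -1))) = Add(Mul(Mul(-5, 5), I), Mul(8, Pow(-1, -1))) = Add(Mul(-25, I), Mul(8, -1)) = Add(Mul(-25, I), -8) = Add(-8, Mul(-25, I))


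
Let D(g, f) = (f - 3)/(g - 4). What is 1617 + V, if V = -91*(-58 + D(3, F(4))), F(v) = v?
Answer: 6986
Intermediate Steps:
D(g, f) = (-3 + f)/(-4 + g)
V = 5369 (V = -91*(-58 + (-3 + 4)/(-4 + 3)) = -91*(-58 + 1/(-1)) = -91*(-58 - 1*1) = -91*(-58 - 1) = -91*(-59) = 5369)
1617 + V = 1617 + 5369 = 6986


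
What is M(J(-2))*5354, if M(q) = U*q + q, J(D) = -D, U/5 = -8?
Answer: -417612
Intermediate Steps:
U = -40 (U = 5*(-8) = -40)
M(q) = -39*q (M(q) = -40*q + q = -39*q)
M(J(-2))*5354 = -(-39)*(-2)*5354 = -39*2*5354 = -78*5354 = -417612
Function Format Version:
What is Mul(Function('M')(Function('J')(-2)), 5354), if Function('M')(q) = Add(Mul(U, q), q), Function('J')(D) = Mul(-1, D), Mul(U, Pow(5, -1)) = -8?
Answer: -417612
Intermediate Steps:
U = -40 (U = Mul(5, -8) = -40)
Function('M')(q) = Mul(-39, q) (Function('M')(q) = Add(Mul(-40, q), q) = Mul(-39, q))
Mul(Function('M')(Function('J')(-2)), 5354) = Mul(Mul(-39, Mul(-1, -2)), 5354) = Mul(Mul(-39, 2), 5354) = Mul(-78, 5354) = -417612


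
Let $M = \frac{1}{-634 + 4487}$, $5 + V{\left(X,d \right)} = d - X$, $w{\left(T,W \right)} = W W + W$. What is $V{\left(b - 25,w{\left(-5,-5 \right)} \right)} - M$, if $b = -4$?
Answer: $\frac{169531}{3853} \approx 44.0$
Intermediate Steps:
$w{\left(T,W \right)} = W + W^{2}$ ($w{\left(T,W \right)} = W^{2} + W = W + W^{2}$)
$V{\left(X,d \right)} = -5 + d - X$ ($V{\left(X,d \right)} = -5 - \left(X - d\right) = -5 + d - X$)
$M = \frac{1}{3853} \approx 0.00025954$
$V{\left(b - 25,w{\left(-5,-5 \right)} \right)} - M = \left(-5 - 5 \left(1 - 5\right) - \left(-4 - 25\right)\right) - \frac{1}{3853} = \left(-5 - -20 - \left(-4 - 25\right)\right) - \frac{1}{3853} = \left(-5 + 20 - -29\right) - \frac{1}{3853} = \left(-5 + 20 + 29\right) - \frac{1}{3853} = 44 - \frac{1}{3853} = \frac{169531}{3853}$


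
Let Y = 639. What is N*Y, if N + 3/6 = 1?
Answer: 639/2 ≈ 319.50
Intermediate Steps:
N = ½ (N = -½ + 1 = ½ ≈ 0.50000)
N*Y = (½)*639 = 639/2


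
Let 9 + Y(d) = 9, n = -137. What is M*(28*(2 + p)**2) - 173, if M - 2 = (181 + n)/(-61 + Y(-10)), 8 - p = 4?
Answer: 68071/61 ≈ 1115.9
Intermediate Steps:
Y(d) = 0 (Y(d) = -9 + 9 = 0)
p = 4 (p = 8 - 1*4 = 8 - 4 = 4)
M = 78/61 (M = 2 + (181 - 137)/(-61 + 0) = 2 + 44/(-61) = 2 + 44*(-1/61) = 2 - 44/61 = 78/61 ≈ 1.2787)
M*(28*(2 + p)**2) - 173 = 78*(28*(2 + 4)**2)/61 - 173 = 78*(28*6**2)/61 - 173 = 78*(28*36)/61 - 173 = (78/61)*1008 - 173 = 78624/61 - 173 = 68071/61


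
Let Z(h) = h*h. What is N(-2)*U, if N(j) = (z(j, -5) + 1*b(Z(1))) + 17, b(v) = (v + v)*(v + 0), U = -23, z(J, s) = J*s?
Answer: -667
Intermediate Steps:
Z(h) = h²
b(v) = 2*v² (b(v) = (2*v)*v = 2*v²)
N(j) = 19 - 5*j (N(j) = (j*(-5) + 1*(2*(1²)²)) + 17 = (-5*j + 1*(2*1²)) + 17 = (-5*j + 1*(2*1)) + 17 = (-5*j + 1*2) + 17 = (-5*j + 2) + 17 = (2 - 5*j) + 17 = 19 - 5*j)
N(-2)*U = (19 - 5*(-2))*(-23) = (19 + 10)*(-23) = 29*(-23) = -667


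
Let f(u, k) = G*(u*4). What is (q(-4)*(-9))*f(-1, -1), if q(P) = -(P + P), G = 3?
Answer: 864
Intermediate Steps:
q(P) = -2*P
f(u, k) = 12*u (f(u, k) = 3*(u*4) = 3*(4*u) = 12*u)
(q(-4)*(-9))*f(-1, -1) = (-2*(-4)*(-9))*(12*(-1)) = (8*(-9))*(-12) = -72*(-12) = 864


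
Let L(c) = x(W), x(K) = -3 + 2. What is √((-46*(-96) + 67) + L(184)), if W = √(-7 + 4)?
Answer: 3*√498 ≈ 66.948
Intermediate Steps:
W = I*√3 (W = √(-3) = I*√3 ≈ 1.732*I)
x(K) = -1
L(c) = -1
√((-46*(-96) + 67) + L(184)) = √((-46*(-96) + 67) - 1) = √((4416 + 67) - 1) = √(4483 - 1) = √4482 = 3*√498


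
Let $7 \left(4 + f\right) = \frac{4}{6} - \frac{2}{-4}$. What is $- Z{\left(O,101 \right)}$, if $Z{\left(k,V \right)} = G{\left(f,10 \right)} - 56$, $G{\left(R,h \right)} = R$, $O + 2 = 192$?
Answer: $\frac{359}{6} \approx 59.833$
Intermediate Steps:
$O = 190$ ($O = -2 + 192 = 190$)
$f = - \frac{23}{6}$ ($f = -4 + \frac{\frac{4}{6} - \frac{2}{-4}}{7} = -4 + \frac{4 \cdot \frac{1}{6} - - \frac{1}{2}}{7} = -4 + \frac{\frac{2}{3} + \frac{1}{2}}{7} = -4 + \frac{1}{7} \cdot \frac{7}{6} = -4 + \frac{1}{6} = - \frac{23}{6} \approx -3.8333$)
$Z{\left(k,V \right)} = - \frac{359}{6}$ ($Z{\left(k,V \right)} = - \frac{23}{6} - 56 = - \frac{359}{6}$)
$- Z{\left(O,101 \right)} = \left(-1\right) \left(- \frac{359}{6}\right) = \frac{359}{6}$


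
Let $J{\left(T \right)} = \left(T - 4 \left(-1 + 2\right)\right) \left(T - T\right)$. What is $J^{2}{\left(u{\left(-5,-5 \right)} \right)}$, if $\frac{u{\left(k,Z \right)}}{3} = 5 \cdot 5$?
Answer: $0$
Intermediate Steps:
$u{\left(k,Z \right)} = 75$ ($u{\left(k,Z \right)} = 3 \cdot 5 \cdot 5 = 3 \cdot 25 = 75$)
$J{\left(T \right)} = 0$ ($J{\left(T \right)} = \left(T - 4\right) 0 = \left(-4 + T\right) 0 = 0$)
$J^{2}{\left(u{\left(-5,-5 \right)} \right)} = 0^{2} = 0$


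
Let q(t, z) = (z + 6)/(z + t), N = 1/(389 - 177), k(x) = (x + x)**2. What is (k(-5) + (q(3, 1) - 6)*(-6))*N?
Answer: 251/424 ≈ 0.59198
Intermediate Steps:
k(x) = 4*x**2 (k(x) = (2*x)**2 = 4*x**2)
N = 1/212 ≈ 0.0047170
q(t, z) = (6 + z)/(t + z)
(k(-5) + (q(3, 1) - 6)*(-6))*N = (4*(-5)**2 + ((6 + 1)/(3 + 1) - 6)*(-6))*(1/212) = (4*25 + (7/4 - 6)*(-6))*(1/212) = (100 + ((1/4)*7 - 6)*(-6))*(1/212) = (100 + (7/4 - 6)*(-6))*(1/212) = (100 - 17/4*(-6))*(1/212) = (100 + 51/2)*(1/212) = (251/2)*(1/212) = 251/424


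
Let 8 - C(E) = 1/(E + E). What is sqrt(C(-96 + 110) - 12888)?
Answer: I*sqrt(2524487)/14 ≈ 113.49*I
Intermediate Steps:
C(E) = 8 - 1/(2*E) (C(E) = 8 - 1/(E + E) = 8 - 1/(2*E))
sqrt(C(-96 + 110) - 12888) = sqrt((8 - 1/(2*(-96 + 110))) - 12888) = sqrt((8 - 1/2/14) - 12888) = sqrt((8 - 1/2*1/14) - 12888) = sqrt((8 - 1/28) - 12888) = sqrt(223/28 - 12888) = sqrt(-360641/28) = I*sqrt(2524487)/14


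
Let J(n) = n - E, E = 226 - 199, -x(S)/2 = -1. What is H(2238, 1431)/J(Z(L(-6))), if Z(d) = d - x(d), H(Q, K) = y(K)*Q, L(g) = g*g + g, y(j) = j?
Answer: 3202578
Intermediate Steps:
x(S) = 2 (x(S) = -2*(-1) = 2)
E = 27
L(g) = g + g² (L(g) = g² + g = g + g²)
H(Q, K) = K*Q
Z(d) = -2 + d (Z(d) = d - 1*2 = d - 2 = -2 + d)
J(n) = -27 + n (J(n) = n - 1*27 = n - 27 = -27 + n)
H(2238, 1431)/J(Z(L(-6))) = (1431*2238)/(-27 + (-2 - 6*(1 - 6))) = 3202578/(-27 + (-2 - 6*(-5))) = 3202578/(-27 + (-2 + 30)) = 3202578/(-27 + 28) = 3202578/1 = 3202578*1 = 3202578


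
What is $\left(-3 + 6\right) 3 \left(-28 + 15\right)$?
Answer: $-117$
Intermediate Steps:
$\left(-3 + 6\right) 3 \left(-28 + 15\right) = 3 \cdot 3 \left(-13\right) = 9 \left(-13\right) = -117$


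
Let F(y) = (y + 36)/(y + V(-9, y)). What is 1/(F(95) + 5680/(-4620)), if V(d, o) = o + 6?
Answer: -6468/3629 ≈ -1.7823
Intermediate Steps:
V(d, o) = 6 + o
F(y) = (36 + y)/(6 + 2*y) (F(y) = (y + 36)/(y + (6 + y)) = (36 + y)/(6 + 2*y))
1/(F(95) + 5680/(-4620)) = 1/((36 + 95)/(2*(3 + 95)) + 5680/(-4620)) = 1/((½)*131/98 + 5680*(-1/4620)) = 1/((½)*(1/98)*131 - 284/231) = 1/(131/196 - 284/231) = 1/(-3629/6468) = -6468/3629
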